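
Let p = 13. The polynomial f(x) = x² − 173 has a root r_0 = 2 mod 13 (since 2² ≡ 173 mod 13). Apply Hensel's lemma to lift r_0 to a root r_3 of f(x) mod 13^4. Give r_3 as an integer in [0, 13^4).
r_3 = 21465 (mod 28561)

Hensel's recurrence: r_{i+1} = r_i − f(r_i)·(f′(r_i))^{-1} mod 13^{i+2}, with f′(x) = 2x. Iterate:
  r_0 = 2 (mod 13)
  r_1 = 2 (mod 169)
  r_2 = 1692 (mod 2197)
  r_3 = 21465 (mod 28561)
Final: r_3 = 21465, and one checks f(r_3) ≡ 0 mod 13^4.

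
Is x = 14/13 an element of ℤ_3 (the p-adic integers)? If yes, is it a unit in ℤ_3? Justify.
x ∈ ℤ_3^× (unit); v_3(x) = 0

ℤ_3 = {x ∈ ℚ_3 : v_3(x) ≥ 0} and ℤ_3^× = {x ∈ ℤ_3 : v_3(x) = 0}. Here v_3(14/13) = v_3(num) − v_3(den) = 0; compare against these criteria.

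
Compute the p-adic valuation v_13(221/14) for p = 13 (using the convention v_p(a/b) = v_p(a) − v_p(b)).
v_13(221/14) = 1

Factor powers of 13 from the numerator and denominator of the reduced fraction: 221 = 13^1 · 17 and 14 = 13^0 · 14. Apply v_p(a/b) = v_p(a) − v_p(b): v_13(221/14) = 1 − 0 = 1.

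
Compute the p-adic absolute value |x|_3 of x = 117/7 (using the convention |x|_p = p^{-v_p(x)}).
|117/7|_3 = 1/9

Step 1 — compute v_3(x) by factoring powers of 3 out of the numerator and denominator: v_3(117/7) = 2. Step 2 — apply |x|_p = p^{-v_p(x)} = 3^{-2} = 1/9.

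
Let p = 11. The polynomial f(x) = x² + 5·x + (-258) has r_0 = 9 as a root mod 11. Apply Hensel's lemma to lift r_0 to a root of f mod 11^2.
r_1 = 20 (mod 121)

Hensel: r_{i+1} = r_i − f(r_i)·(f′(r_i))^{-1} mod 11^{i+2}, f′(x) = 2x + 5. Iterate:
  r_0 = 9 (mod 11)
  r_1 = 20 (mod 121)
Final: r = 20 satisfies f(r) ≡ 0 mod 11^2.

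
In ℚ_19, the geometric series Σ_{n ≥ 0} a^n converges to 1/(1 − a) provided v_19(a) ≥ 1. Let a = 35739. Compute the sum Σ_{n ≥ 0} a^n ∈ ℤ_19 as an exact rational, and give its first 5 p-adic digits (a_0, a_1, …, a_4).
Σ a^n = 1/(1 − a) = -1/35738;  first 5 digits = (1, 0, 4, 5, 16)

v_19(a) = 2 ≥ 1, so the series converges in ℤ_19 to 1/(1 − a) = 1/(1 − 35739) = -1/35738. Expand this rational in ℤ_19: compute digits iteratively via d_i = x_i mod 19, x_{i+1} = (x_i − d_i)/19. The first 5 digits are (1, 0, 4, 5, 16).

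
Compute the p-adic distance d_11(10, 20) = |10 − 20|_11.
d_11(10, 20) = 1

Step 1 — x − y = 10 − 20 = -10. Step 2 — v_11(-10) = 0 (factor: -10 = −(11^0 · 10); the sign does not affect v_p). Step 3 — |x − y|_11 = 11^{0} = 1.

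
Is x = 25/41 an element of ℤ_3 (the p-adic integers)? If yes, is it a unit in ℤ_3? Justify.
x ∈ ℤ_3^× (unit); v_3(x) = 0

ℤ_3 = {x ∈ ℚ_3 : v_3(x) ≥ 0} and ℤ_3^× = {x ∈ ℤ_3 : v_3(x) = 0}. Here v_3(25/41) = v_3(num) − v_3(den) = 0; compare against these criteria.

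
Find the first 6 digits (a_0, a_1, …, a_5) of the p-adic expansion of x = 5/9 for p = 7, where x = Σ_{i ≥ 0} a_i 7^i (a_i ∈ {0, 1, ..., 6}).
(a_0, …, a_5) = (6, 0, 3, 5, 0, 3)

v_7(5/9) = 0 (numerator and denominator both coprime to 7), so x ∈ ℤ_7^×. Compute digits iteratively via a_i = x_i mod 7, x_{i+1} = (x_i − a_i)/7, with x_0 = x:
  x_0 = 5/9;  a_0 = 6;  x_1 = (x_0 − 6)/7 = -7/9
  x_1 = -7/9;  a_1 = 0;  x_2 = (x_1 − 0)/7 = -1/9
  x_2 = -1/9;  a_2 = 3;  x_3 = (x_2 − 3)/7 = -4/9
  x_3 = -4/9;  a_3 = 5;  x_4 = (x_3 − 5)/7 = -7/9
  x_4 = -7/9;  a_4 = 0;  x_5 = (x_4 − 0)/7 = -1/9
  x_5 = -1/9;  a_5 = 3;  x_6 = (x_5 − 3)/7 = -4/9
Digits: (6, 0, 3, 5, 0, 3).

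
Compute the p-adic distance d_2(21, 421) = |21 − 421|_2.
d_2(21, 421) = 1/16

Step 1 — x − y = 21 − 421 = -400. Step 2 — v_2(-400) = 4 (factor: -400 = −(2^4 · 25); the sign does not affect v_p). Step 3 — |x − y|_2 = 2^{-4} = 1/16.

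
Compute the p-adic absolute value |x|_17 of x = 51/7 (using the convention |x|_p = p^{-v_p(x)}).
|51/7|_17 = 1/17

Step 1 — compute v_17(x) by factoring powers of 17 out of the numerator and denominator: v_17(51/7) = 1. Step 2 — apply |x|_p = p^{-v_p(x)} = 17^{-1} = 1/17.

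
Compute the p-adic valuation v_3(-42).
v_3(-42) = 1

v_3(n) is the largest exponent k such that 3^k divides n. Factor out: -42 = -3^1 · 14. (Sign doesn't affect v_p.) So v_3(-42) = 1.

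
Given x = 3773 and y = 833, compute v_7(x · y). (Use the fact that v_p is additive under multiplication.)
v_7(3142909) = 5

v_p(x) = 3 (factor: 3773 = 7^3 · 11); v_p(y) = 2 (factor: 833 = 7^2 · 17). Additivity: v_p(xy) = v_p(x) + v_p(y) = 3 + 2 = 5. (Direct check: xy = 3142909 = 7^5 · (187).)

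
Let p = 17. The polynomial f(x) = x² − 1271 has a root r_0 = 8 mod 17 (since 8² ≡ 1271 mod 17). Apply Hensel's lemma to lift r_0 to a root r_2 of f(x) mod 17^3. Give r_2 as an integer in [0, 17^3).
r_2 = 535 (mod 4913)

Hensel's recurrence: r_{i+1} = r_i − f(r_i)·(f′(r_i))^{-1} mod 17^{i+2}, with f′(x) = 2x. Iterate:
  r_0 = 8 (mod 17)
  r_1 = 246 (mod 289)
  r_2 = 535 (mod 4913)
Final: r_2 = 535, and one checks f(r_2) ≡ 0 mod 17^3.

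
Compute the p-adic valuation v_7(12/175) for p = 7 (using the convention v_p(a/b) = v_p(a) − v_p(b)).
v_7(12/175) = -1

Factor powers of 7 from the numerator and denominator of the reduced fraction: 12 = 7^0 · 12 and 175 = 7^1 · 25. Apply v_p(a/b) = v_p(a) − v_p(b): v_7(12/175) = 0 − 1 = -1.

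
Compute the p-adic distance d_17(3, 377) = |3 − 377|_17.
d_17(3, 377) = 1/17

Step 1 — x − y = 3 − 377 = -374. Step 2 — v_17(-374) = 1 (factor: -374 = −(17^1 · 22); the sign does not affect v_p). Step 3 — |x − y|_17 = 17^{-1} = 1/17.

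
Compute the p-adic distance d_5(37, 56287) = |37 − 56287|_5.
d_5(37, 56287) = 1/3125

Step 1 — x − y = 37 − 56287 = -56250. Step 2 — v_5(-56250) = 5 (factor: -56250 = −(5^5 · 18); the sign does not affect v_p). Step 3 — |x − y|_5 = 5^{-5} = 1/3125.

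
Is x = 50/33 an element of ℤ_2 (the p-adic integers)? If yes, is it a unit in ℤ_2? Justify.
x ∈ ℤ_2 but not a unit; v_2(x) = 1 > 0

ℤ_2 = {x ∈ ℚ_2 : v_2(x) ≥ 0} and ℤ_2^× = {x ∈ ℤ_2 : v_2(x) = 0}. Here v_2(50/33) = v_2(num) − v_2(den) = 1; compare against these criteria.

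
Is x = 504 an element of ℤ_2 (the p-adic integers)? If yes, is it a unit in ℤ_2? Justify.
x ∈ ℤ_2 but not a unit; v_2(x) = 3 > 0

ℤ_2 = {x ∈ ℚ_2 : v_2(x) ≥ 0} and ℤ_2^× = {x ∈ ℤ_2 : v_2(x) = 0}. Here v_2(504) = v_2(num) − v_2(den) = 3; compare against these criteria.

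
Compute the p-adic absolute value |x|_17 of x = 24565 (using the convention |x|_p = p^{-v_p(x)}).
|24565|_17 = 1/4913

Step 1 — compute v_17(x) by factoring powers of 17 out of the numerator and denominator: v_17(24565) = 3. Step 2 — apply |x|_p = p^{-v_p(x)} = 17^{-3} = 1/4913.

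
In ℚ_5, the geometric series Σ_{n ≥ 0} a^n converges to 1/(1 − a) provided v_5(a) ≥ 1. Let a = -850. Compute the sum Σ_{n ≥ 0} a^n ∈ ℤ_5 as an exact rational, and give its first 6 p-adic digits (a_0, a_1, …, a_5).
Σ a^n = 1/(1 − a) = 1/851;  first 6 digits = (1, 0, 1, 3, 4, 0)

v_5(a) = 2 ≥ 1, so the series converges in ℤ_5 to 1/(1 − a) = 1/(1 − (-850)) = 1/851. Expand this rational in ℤ_5: compute digits iteratively via d_i = x_i mod 5, x_{i+1} = (x_i − d_i)/5. The first 6 digits are (1, 0, 1, 3, 4, 0).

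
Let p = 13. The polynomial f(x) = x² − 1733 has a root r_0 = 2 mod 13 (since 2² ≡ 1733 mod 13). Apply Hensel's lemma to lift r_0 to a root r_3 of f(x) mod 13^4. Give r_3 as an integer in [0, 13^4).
r_3 = 14588 (mod 28561)

Hensel's recurrence: r_{i+1} = r_i − f(r_i)·(f′(r_i))^{-1} mod 13^{i+2}, with f′(x) = 2x. Iterate:
  r_0 = 2 (mod 13)
  r_1 = 54 (mod 169)
  r_2 = 1406 (mod 2197)
  r_3 = 14588 (mod 28561)
Final: r_3 = 14588, and one checks f(r_3) ≡ 0 mod 13^4.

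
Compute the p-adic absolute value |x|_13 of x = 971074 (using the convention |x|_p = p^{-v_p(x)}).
|971074|_13 = 1/28561

Step 1 — compute v_13(x) by factoring powers of 13 out of the numerator and denominator: v_13(971074) = 4. Step 2 — apply |x|_p = p^{-v_p(x)} = 13^{-4} = 1/28561.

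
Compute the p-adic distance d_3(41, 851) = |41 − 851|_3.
d_3(41, 851) = 1/81

Step 1 — x − y = 41 − 851 = -810. Step 2 — v_3(-810) = 4 (factor: -810 = −(3^4 · 10); the sign does not affect v_p). Step 3 — |x − y|_3 = 3^{-4} = 1/81.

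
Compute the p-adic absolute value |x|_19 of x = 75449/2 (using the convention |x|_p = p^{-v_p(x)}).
|75449/2|_19 = 1/6859

Step 1 — compute v_19(x) by factoring powers of 19 out of the numerator and denominator: v_19(75449/2) = 3. Step 2 — apply |x|_p = p^{-v_p(x)} = 19^{-3} = 1/6859.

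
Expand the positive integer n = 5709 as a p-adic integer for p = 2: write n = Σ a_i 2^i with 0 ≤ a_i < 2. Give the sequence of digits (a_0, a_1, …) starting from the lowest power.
(a_0, a_1, …) = (1, 0, 1, 1, 0, 0, 1, 0, 0, 1, 1, 0, 1)

Repeated division by 2 gives the digits low-to-high: 5709 = 1 + 1·2^2 + 1·2^3 + 1·2^6 + 1·2^9 + 1·2^10 + 1·2^12. Digit sequence: (1, 0, 1, 1, 0, 0, 1, 0, 0, 1, 1, 0, 1).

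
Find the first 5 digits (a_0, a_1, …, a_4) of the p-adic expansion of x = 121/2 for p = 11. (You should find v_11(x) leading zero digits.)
(a_0, …, a_4) = (0, 0, 6, 5, 5)

v_11(121/2) = 2, so a_0 = ... = a_1 = 0. Factor out: x = 11^2 · u with u = 1/2 a unit in ℤ_11. Expand u iteratively via a_{v+i} = u_i mod 11, u_{i+1} = (u_i − a_{v+i})/11:
  u_0 = 1/2;  a_2 = 6;  u_1 = (u_0 − 6)/11 = -1/2
  u_1 = -1/2;  a_3 = 5;  u_2 = (u_1 − 5)/11 = -1/2
  u_2 = -1/2;  a_4 = 5;  u_3 = (u_2 − 5)/11 = -1/2
Digits: (0, 0, 6, 5, 5).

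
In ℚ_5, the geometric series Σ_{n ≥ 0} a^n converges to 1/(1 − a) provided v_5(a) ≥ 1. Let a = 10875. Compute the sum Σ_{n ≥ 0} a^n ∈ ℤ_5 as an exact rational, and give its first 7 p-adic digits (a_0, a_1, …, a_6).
Σ a^n = 1/(1 − a) = -1/10874;  first 7 digits = (1, 0, 0, 2, 2, 3, 4)

v_5(a) = 3 ≥ 1, so the series converges in ℤ_5 to 1/(1 − a) = 1/(1 − 10875) = -1/10874. Expand this rational in ℤ_5: compute digits iteratively via d_i = x_i mod 5, x_{i+1} = (x_i − d_i)/5. The first 7 digits are (1, 0, 0, 2, 2, 3, 4).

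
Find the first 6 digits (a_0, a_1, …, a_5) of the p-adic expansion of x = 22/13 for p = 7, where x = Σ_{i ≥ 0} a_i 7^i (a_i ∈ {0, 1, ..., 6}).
(a_0, …, a_5) = (6, 1, 3, 6, 5, 4)

v_7(22/13) = 0 (numerator and denominator both coprime to 7), so x ∈ ℤ_7^×. Compute digits iteratively via a_i = x_i mod 7, x_{i+1} = (x_i − a_i)/7, with x_0 = x:
  x_0 = 22/13;  a_0 = 6;  x_1 = (x_0 − 6)/7 = -8/13
  x_1 = -8/13;  a_1 = 1;  x_2 = (x_1 − 1)/7 = -3/13
  x_2 = -3/13;  a_2 = 3;  x_3 = (x_2 − 3)/7 = -6/13
  x_3 = -6/13;  a_3 = 6;  x_4 = (x_3 − 6)/7 = -12/13
  x_4 = -12/13;  a_4 = 5;  x_5 = (x_4 − 5)/7 = -11/13
  x_5 = -11/13;  a_5 = 4;  x_6 = (x_5 − 4)/7 = -9/13
Digits: (6, 1, 3, 6, 5, 4).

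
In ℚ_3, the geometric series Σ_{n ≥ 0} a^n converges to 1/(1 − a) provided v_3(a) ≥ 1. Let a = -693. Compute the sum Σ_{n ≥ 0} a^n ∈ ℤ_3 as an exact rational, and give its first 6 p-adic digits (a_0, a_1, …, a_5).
Σ a^n = 1/(1 − a) = 1/694;  first 6 digits = (1, 0, 1, 1, 1, 2)

v_3(a) = 2 ≥ 1, so the series converges in ℤ_3 to 1/(1 − a) = 1/(1 − (-693)) = 1/694. Expand this rational in ℤ_3: compute digits iteratively via d_i = x_i mod 3, x_{i+1} = (x_i − d_i)/3. The first 6 digits are (1, 0, 1, 1, 1, 2).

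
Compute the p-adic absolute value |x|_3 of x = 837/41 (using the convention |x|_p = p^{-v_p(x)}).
|837/41|_3 = 1/27

Step 1 — compute v_3(x) by factoring powers of 3 out of the numerator and denominator: v_3(837/41) = 3. Step 2 — apply |x|_p = p^{-v_p(x)} = 3^{-3} = 1/27.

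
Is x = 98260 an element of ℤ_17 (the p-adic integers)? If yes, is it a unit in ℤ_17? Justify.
x ∈ ℤ_17 but not a unit; v_17(x) = 3 > 0

ℤ_17 = {x ∈ ℚ_17 : v_17(x) ≥ 0} and ℤ_17^× = {x ∈ ℤ_17 : v_17(x) = 0}. Here v_17(98260) = v_17(num) − v_17(den) = 3; compare against these criteria.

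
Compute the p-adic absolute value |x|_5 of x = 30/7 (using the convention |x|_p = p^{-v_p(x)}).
|30/7|_5 = 1/5

Step 1 — compute v_5(x) by factoring powers of 5 out of the numerator and denominator: v_5(30/7) = 1. Step 2 — apply |x|_p = p^{-v_p(x)} = 5^{-1} = 1/5.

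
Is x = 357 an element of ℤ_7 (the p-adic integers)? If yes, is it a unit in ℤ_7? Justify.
x ∈ ℤ_7 but not a unit; v_7(x) = 1 > 0

ℤ_7 = {x ∈ ℚ_7 : v_7(x) ≥ 0} and ℤ_7^× = {x ∈ ℤ_7 : v_7(x) = 0}. Here v_7(357) = v_7(num) − v_7(den) = 1; compare against these criteria.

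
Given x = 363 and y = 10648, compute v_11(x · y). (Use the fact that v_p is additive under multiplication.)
v_11(3865224) = 5

v_p(x) = 2 (factor: 363 = 11^2 · 3); v_p(y) = 3 (factor: 10648 = 11^3 · 8). Additivity: v_p(xy) = v_p(x) + v_p(y) = 2 + 3 = 5. (Direct check: xy = 3865224 = 11^5 · (24).)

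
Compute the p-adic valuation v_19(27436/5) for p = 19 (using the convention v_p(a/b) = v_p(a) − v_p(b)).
v_19(27436/5) = 3

Factor powers of 19 from the numerator and denominator of the reduced fraction: 27436 = 19^3 · 4 and 5 = 19^0 · 5. Apply v_p(a/b) = v_p(a) − v_p(b): v_19(27436/5) = 3 − 0 = 3.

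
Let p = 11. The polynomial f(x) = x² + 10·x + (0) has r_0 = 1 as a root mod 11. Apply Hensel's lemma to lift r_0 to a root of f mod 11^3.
r_2 = 1321 (mod 1331)

Hensel: r_{i+1} = r_i − f(r_i)·(f′(r_i))^{-1} mod 11^{i+2}, f′(x) = 2x + 10. Iterate:
  r_0 = 1 (mod 11)
  r_1 = 111 (mod 121)
  r_2 = 1321 (mod 1331)
Final: r = 1321 satisfies f(r) ≡ 0 mod 11^3.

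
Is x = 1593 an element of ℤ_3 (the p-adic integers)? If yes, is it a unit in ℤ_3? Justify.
x ∈ ℤ_3 but not a unit; v_3(x) = 3 > 0

ℤ_3 = {x ∈ ℚ_3 : v_3(x) ≥ 0} and ℤ_3^× = {x ∈ ℤ_3 : v_3(x) = 0}. Here v_3(1593) = v_3(num) − v_3(den) = 3; compare against these criteria.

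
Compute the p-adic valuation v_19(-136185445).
v_19(-136185445) = 5

v_19(n) is the largest exponent k such that 19^k divides n. Factor out: -136185445 = -19^5 · 55. (Sign doesn't affect v_p.) So v_19(-136185445) = 5.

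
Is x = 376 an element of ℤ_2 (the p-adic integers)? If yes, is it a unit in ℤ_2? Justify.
x ∈ ℤ_2 but not a unit; v_2(x) = 3 > 0

ℤ_2 = {x ∈ ℚ_2 : v_2(x) ≥ 0} and ℤ_2^× = {x ∈ ℤ_2 : v_2(x) = 0}. Here v_2(376) = v_2(num) − v_2(den) = 3; compare against these criteria.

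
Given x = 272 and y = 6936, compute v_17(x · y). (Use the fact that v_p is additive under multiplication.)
v_17(1886592) = 3

v_p(x) = 1 (factor: 272 = 17^1 · 16); v_p(y) = 2 (factor: 6936 = 17^2 · 24). Additivity: v_p(xy) = v_p(x) + v_p(y) = 1 + 2 = 3. (Direct check: xy = 1886592 = 17^3 · (384).)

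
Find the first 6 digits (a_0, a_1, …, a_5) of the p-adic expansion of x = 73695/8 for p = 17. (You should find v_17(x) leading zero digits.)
(a_0, …, a_5) = (0, 0, 0, 4, 2, 2)

v_17(73695/8) = 3, so a_0 = ... = a_2 = 0. Factor out: x = 17^3 · u with u = 15/8 a unit in ℤ_17. Expand u iteratively via a_{v+i} = u_i mod 17, u_{i+1} = (u_i − a_{v+i})/17:
  u_0 = 15/8;  a_3 = 4;  u_1 = (u_0 − 4)/17 = -1/8
  u_1 = -1/8;  a_4 = 2;  u_2 = (u_1 − 2)/17 = -1/8
  u_2 = -1/8;  a_5 = 2;  u_3 = (u_2 − 2)/17 = -1/8
Digits: (0, 0, 0, 4, 2, 2).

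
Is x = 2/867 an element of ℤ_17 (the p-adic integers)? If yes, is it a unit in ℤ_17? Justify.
x ∉ ℤ_17 (v_17(x) = -2 < 0)

ℤ_17 = {x ∈ ℚ_17 : v_17(x) ≥ 0} and ℤ_17^× = {x ∈ ℤ_17 : v_17(x) = 0}. Here v_17(2/867) = v_17(num) − v_17(den) = -2; compare against these criteria.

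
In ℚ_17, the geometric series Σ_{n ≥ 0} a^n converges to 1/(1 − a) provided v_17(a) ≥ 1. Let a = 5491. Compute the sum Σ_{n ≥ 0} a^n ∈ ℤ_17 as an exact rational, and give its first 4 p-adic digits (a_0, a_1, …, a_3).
Σ a^n = 1/(1 − a) = -1/5490;  first 4 digits = (1, 0, 2, 1)

v_17(a) = 2 ≥ 1, so the series converges in ℤ_17 to 1/(1 − a) = 1/(1 − 5491) = -1/5490. Expand this rational in ℤ_17: compute digits iteratively via d_i = x_i mod 17, x_{i+1} = (x_i − d_i)/17. The first 4 digits are (1, 0, 2, 1).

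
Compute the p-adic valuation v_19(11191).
v_19(11191) = 2

v_19(n) is the largest exponent k such that 19^k divides n. Factor out: 11191 = 19^2 · 31. (Sign doesn't affect v_p.) So v_19(11191) = 2.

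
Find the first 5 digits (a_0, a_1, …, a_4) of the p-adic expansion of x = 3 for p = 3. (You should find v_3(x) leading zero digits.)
(a_0, …, a_4) = (0, 1, 0, 0, 0)

v_3(3) = 1, so a_0 = ... = a_0 = 0. Factor out: x = 3^1 · u with u = 1 a unit in ℤ_3. Expand u iteratively via a_{v+i} = u_i mod 3, u_{i+1} = (u_i − a_{v+i})/3:
  u_0 = 1;  a_1 = 1;  u_1 = (u_0 − 1)/3 = 0
  u_1 = 0;  a_2 = 0;  u_2 = (u_1 − 0)/3 = 0
  u_2 = 0;  a_3 = 0;  u_3 = (u_2 − 0)/3 = 0
  u_3 = 0;  a_4 = 0;  u_4 = (u_3 − 0)/3 = 0
Digits: (0, 1, 0, 0, 0).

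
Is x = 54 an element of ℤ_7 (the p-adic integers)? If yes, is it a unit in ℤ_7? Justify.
x ∈ ℤ_7^× (unit); v_7(x) = 0

ℤ_7 = {x ∈ ℚ_7 : v_7(x) ≥ 0} and ℤ_7^× = {x ∈ ℤ_7 : v_7(x) = 0}. Here v_7(54) = v_7(num) − v_7(den) = 0; compare against these criteria.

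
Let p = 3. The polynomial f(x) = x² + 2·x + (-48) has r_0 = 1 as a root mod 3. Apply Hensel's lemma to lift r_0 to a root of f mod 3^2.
r_1 = 1 (mod 9)

Hensel: r_{i+1} = r_i − f(r_i)·(f′(r_i))^{-1} mod 3^{i+2}, f′(x) = 2x + 2. Iterate:
  r_0 = 1 (mod 3)
  r_1 = 1 (mod 9)
Final: r = 1 satisfies f(r) ≡ 0 mod 3^2.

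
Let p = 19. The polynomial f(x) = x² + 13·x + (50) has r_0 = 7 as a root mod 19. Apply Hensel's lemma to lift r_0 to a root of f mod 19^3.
r_2 = 2059 (mod 6859)

Hensel: r_{i+1} = r_i − f(r_i)·(f′(r_i))^{-1} mod 19^{i+2}, f′(x) = 2x + 13. Iterate:
  r_0 = 7 (mod 19)
  r_1 = 254 (mod 361)
  r_2 = 2059 (mod 6859)
Final: r = 2059 satisfies f(r) ≡ 0 mod 19^3.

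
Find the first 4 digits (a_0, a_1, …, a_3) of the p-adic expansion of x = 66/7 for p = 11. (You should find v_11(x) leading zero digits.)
(a_0, …, a_3) = (0, 4, 6, 1)

v_11(66/7) = 1, so a_0 = ... = a_0 = 0. Factor out: x = 11^1 · u with u = 6/7 a unit in ℤ_11. Expand u iteratively via a_{v+i} = u_i mod 11, u_{i+1} = (u_i − a_{v+i})/11:
  u_0 = 6/7;  a_1 = 4;  u_1 = (u_0 − 4)/11 = -2/7
  u_1 = -2/7;  a_2 = 6;  u_2 = (u_1 − 6)/11 = -4/7
  u_2 = -4/7;  a_3 = 1;  u_3 = (u_2 − 1)/11 = -1/7
Digits: (0, 4, 6, 1).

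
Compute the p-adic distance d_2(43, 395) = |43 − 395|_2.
d_2(43, 395) = 1/32

Step 1 — x − y = 43 − 395 = -352. Step 2 — v_2(-352) = 5 (factor: -352 = −(2^5 · 11); the sign does not affect v_p). Step 3 — |x − y|_2 = 2^{-5} = 1/32.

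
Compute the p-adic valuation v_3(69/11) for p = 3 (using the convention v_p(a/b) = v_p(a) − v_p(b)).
v_3(69/11) = 1

Factor powers of 3 from the numerator and denominator of the reduced fraction: 69 = 3^1 · 23 and 11 = 3^0 · 11. Apply v_p(a/b) = v_p(a) − v_p(b): v_3(69/11) = 1 − 0 = 1.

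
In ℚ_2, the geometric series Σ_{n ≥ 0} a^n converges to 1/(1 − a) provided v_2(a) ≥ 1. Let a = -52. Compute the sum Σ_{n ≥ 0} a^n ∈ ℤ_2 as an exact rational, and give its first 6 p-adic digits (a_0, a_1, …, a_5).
Σ a^n = 1/(1 − a) = 1/53;  first 6 digits = (1, 0, 1, 1, 1, 0)

v_2(a) = 2 ≥ 1, so the series converges in ℤ_2 to 1/(1 − a) = 1/(1 − (-52)) = 1/53. Expand this rational in ℤ_2: compute digits iteratively via d_i = x_i mod 2, x_{i+1} = (x_i − d_i)/2. The first 6 digits are (1, 0, 1, 1, 1, 0).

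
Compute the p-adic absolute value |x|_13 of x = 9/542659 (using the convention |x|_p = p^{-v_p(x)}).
|9/542659|_13 = 28561

Step 1 — compute v_13(x) by factoring powers of 13 out of the numerator and denominator: v_13(9/542659) = -4. Step 2 — apply |x|_p = p^{-v_p(x)} = 13^{4} = 28561.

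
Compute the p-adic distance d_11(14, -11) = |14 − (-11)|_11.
d_11(14, -11) = 1

Step 1 — x − y = 14 − (-11) = 25. Step 2 — v_11(25) = 0 (factor: 25 = (11^0 · 25); the sign does not affect v_p). Step 3 — |x − y|_11 = 11^{0} = 1.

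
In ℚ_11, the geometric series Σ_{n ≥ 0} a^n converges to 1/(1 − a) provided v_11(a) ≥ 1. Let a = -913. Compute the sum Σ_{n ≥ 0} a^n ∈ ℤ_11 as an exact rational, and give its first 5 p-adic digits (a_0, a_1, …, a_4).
Σ a^n = 1/(1 − a) = 1/914;  first 5 digits = (1, 5, 6, 2, 5)

v_11(a) = 1 ≥ 1, so the series converges in ℤ_11 to 1/(1 − a) = 1/(1 − (-913)) = 1/914. Expand this rational in ℤ_11: compute digits iteratively via d_i = x_i mod 11, x_{i+1} = (x_i − d_i)/11. The first 5 digits are (1, 5, 6, 2, 5).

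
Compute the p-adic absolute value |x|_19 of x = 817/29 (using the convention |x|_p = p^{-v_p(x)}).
|817/29|_19 = 1/19

Step 1 — compute v_19(x) by factoring powers of 19 out of the numerator and denominator: v_19(817/29) = 1. Step 2 — apply |x|_p = p^{-v_p(x)} = 19^{-1} = 1/19.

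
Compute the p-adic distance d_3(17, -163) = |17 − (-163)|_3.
d_3(17, -163) = 1/9

Step 1 — x − y = 17 − (-163) = 180. Step 2 — v_3(180) = 2 (factor: 180 = (3^2 · 20); the sign does not affect v_p). Step 3 — |x − y|_3 = 3^{-2} = 1/9.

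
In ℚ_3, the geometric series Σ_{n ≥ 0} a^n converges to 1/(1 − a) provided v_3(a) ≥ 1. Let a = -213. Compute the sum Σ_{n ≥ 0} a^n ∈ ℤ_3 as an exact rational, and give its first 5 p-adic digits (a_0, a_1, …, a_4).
Σ a^n = 1/(1 − a) = 1/214;  first 5 digits = (1, 1, 1, 2, 0)

v_3(a) = 1 ≥ 1, so the series converges in ℤ_3 to 1/(1 − a) = 1/(1 − (-213)) = 1/214. Expand this rational in ℤ_3: compute digits iteratively via d_i = x_i mod 3, x_{i+1} = (x_i − d_i)/3. The first 5 digits are (1, 1, 1, 2, 0).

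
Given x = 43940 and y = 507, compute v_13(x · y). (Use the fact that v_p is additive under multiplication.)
v_13(22277580) = 5

v_p(x) = 3 (factor: 43940 = 13^3 · 20); v_p(y) = 2 (factor: 507 = 13^2 · 3). Additivity: v_p(xy) = v_p(x) + v_p(y) = 3 + 2 = 5. (Direct check: xy = 22277580 = 13^5 · (60).)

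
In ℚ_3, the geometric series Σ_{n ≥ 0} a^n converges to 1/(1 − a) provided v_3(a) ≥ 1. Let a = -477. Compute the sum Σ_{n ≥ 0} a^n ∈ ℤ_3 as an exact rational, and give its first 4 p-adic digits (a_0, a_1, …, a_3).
Σ a^n = 1/(1 − a) = 1/478;  first 4 digits = (1, 0, 1, 0)

v_3(a) = 2 ≥ 1, so the series converges in ℤ_3 to 1/(1 − a) = 1/(1 − (-477)) = 1/478. Expand this rational in ℤ_3: compute digits iteratively via d_i = x_i mod 3, x_{i+1} = (x_i − d_i)/3. The first 4 digits are (1, 0, 1, 0).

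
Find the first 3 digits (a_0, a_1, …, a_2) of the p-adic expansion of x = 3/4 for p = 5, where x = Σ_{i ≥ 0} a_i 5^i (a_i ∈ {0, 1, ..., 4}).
(a_0, …, a_2) = (2, 1, 1)

v_5(3/4) = 0 (numerator and denominator both coprime to 5), so x ∈ ℤ_5^×. Compute digits iteratively via a_i = x_i mod 5, x_{i+1} = (x_i − a_i)/5, with x_0 = x:
  x_0 = 3/4;  a_0 = 2;  x_1 = (x_0 − 2)/5 = -1/4
  x_1 = -1/4;  a_1 = 1;  x_2 = (x_1 − 1)/5 = -1/4
  x_2 = -1/4;  a_2 = 1;  x_3 = (x_2 − 1)/5 = -1/4
Digits: (2, 1, 1).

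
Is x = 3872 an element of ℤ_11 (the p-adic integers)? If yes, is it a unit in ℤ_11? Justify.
x ∈ ℤ_11 but not a unit; v_11(x) = 2 > 0

ℤ_11 = {x ∈ ℚ_11 : v_11(x) ≥ 0} and ℤ_11^× = {x ∈ ℤ_11 : v_11(x) = 0}. Here v_11(3872) = v_11(num) − v_11(den) = 2; compare against these criteria.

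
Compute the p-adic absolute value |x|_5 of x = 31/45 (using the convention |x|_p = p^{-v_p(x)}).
|31/45|_5 = 5

Step 1 — compute v_5(x) by factoring powers of 5 out of the numerator and denominator: v_5(31/45) = -1. Step 2 — apply |x|_p = p^{-v_p(x)} = 5^{1} = 5.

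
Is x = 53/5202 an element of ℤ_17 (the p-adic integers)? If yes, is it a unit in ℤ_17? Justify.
x ∉ ℤ_17 (v_17(x) = -2 < 0)

ℤ_17 = {x ∈ ℚ_17 : v_17(x) ≥ 0} and ℤ_17^× = {x ∈ ℤ_17 : v_17(x) = 0}. Here v_17(53/5202) = v_17(num) − v_17(den) = -2; compare against these criteria.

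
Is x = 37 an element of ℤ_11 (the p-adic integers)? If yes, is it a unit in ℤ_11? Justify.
x ∈ ℤ_11^× (unit); v_11(x) = 0

ℤ_11 = {x ∈ ℚ_11 : v_11(x) ≥ 0} and ℤ_11^× = {x ∈ ℤ_11 : v_11(x) = 0}. Here v_11(37) = v_11(num) − v_11(den) = 0; compare against these criteria.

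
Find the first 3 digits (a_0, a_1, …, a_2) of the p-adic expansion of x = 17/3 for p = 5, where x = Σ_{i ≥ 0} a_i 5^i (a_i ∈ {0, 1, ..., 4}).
(a_0, …, a_2) = (4, 2, 3)

v_5(17/3) = 0 (numerator and denominator both coprime to 5), so x ∈ ℤ_5^×. Compute digits iteratively via a_i = x_i mod 5, x_{i+1} = (x_i − a_i)/5, with x_0 = x:
  x_0 = 17/3;  a_0 = 4;  x_1 = (x_0 − 4)/5 = 1/3
  x_1 = 1/3;  a_1 = 2;  x_2 = (x_1 − 2)/5 = -1/3
  x_2 = -1/3;  a_2 = 3;  x_3 = (x_2 − 3)/5 = -2/3
Digits: (4, 2, 3).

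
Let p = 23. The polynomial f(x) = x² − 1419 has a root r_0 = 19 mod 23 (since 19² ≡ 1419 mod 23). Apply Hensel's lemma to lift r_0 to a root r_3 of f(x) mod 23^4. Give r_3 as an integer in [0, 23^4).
r_3 = 191517 (mod 279841)

Hensel's recurrence: r_{i+1} = r_i − f(r_i)·(f′(r_i))^{-1} mod 23^{i+2}, with f′(x) = 2x. Iterate:
  r_0 = 19 (mod 23)
  r_1 = 19 (mod 529)
  r_2 = 9012 (mod 12167)
  r_3 = 191517 (mod 279841)
Final: r_3 = 191517, and one checks f(r_3) ≡ 0 mod 23^4.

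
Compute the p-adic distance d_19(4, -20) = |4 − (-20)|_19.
d_19(4, -20) = 1

Step 1 — x − y = 4 − (-20) = 24. Step 2 — v_19(24) = 0 (factor: 24 = (19^0 · 24); the sign does not affect v_p). Step 3 — |x − y|_19 = 19^{0} = 1.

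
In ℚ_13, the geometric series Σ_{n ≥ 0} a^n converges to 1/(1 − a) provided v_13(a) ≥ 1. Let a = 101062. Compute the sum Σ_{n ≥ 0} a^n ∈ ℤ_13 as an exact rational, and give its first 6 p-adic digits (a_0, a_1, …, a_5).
Σ a^n = 1/(1 − a) = -1/101061;  first 6 digits = (1, 0, 0, 7, 3, 0)

v_13(a) = 3 ≥ 1, so the series converges in ℤ_13 to 1/(1 − a) = 1/(1 − 101062) = -1/101061. Expand this rational in ℤ_13: compute digits iteratively via d_i = x_i mod 13, x_{i+1} = (x_i − d_i)/13. The first 6 digits are (1, 0, 0, 7, 3, 0).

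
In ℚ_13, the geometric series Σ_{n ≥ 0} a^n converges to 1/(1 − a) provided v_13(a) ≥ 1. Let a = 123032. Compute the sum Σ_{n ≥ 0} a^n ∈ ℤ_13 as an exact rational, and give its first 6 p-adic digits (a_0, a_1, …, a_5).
Σ a^n = 1/(1 − a) = -1/123031;  first 6 digits = (1, 0, 0, 4, 4, 0)

v_13(a) = 3 ≥ 1, so the series converges in ℤ_13 to 1/(1 − a) = 1/(1 − 123032) = -1/123031. Expand this rational in ℤ_13: compute digits iteratively via d_i = x_i mod 13, x_{i+1} = (x_i − d_i)/13. The first 6 digits are (1, 0, 0, 4, 4, 0).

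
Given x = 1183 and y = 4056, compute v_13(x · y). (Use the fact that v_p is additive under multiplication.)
v_13(4798248) = 4

v_p(x) = 2 (factor: 1183 = 13^2 · 7); v_p(y) = 2 (factor: 4056 = 13^2 · 24). Additivity: v_p(xy) = v_p(x) + v_p(y) = 2 + 2 = 4. (Direct check: xy = 4798248 = 13^4 · (168).)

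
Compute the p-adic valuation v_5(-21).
v_5(-21) = 0

v_5(n) is the largest exponent k such that 5^k divides n. Factor out: -21 = -5^0 · 21. (Sign doesn't affect v_p.) So v_5(-21) = 0.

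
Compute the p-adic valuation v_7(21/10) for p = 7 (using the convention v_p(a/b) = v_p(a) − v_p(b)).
v_7(21/10) = 1

Factor powers of 7 from the numerator and denominator of the reduced fraction: 21 = 7^1 · 3 and 10 = 7^0 · 10. Apply v_p(a/b) = v_p(a) − v_p(b): v_7(21/10) = 1 − 0 = 1.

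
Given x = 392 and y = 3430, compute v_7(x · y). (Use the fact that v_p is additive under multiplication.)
v_7(1344560) = 5

v_p(x) = 2 (factor: 392 = 7^2 · 8); v_p(y) = 3 (factor: 3430 = 7^3 · 10). Additivity: v_p(xy) = v_p(x) + v_p(y) = 2 + 3 = 5. (Direct check: xy = 1344560 = 7^5 · (80).)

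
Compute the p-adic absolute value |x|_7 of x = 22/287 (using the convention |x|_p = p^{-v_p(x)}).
|22/287|_7 = 7

Step 1 — compute v_7(x) by factoring powers of 7 out of the numerator and denominator: v_7(22/287) = -1. Step 2 — apply |x|_p = p^{-v_p(x)} = 7^{1} = 7.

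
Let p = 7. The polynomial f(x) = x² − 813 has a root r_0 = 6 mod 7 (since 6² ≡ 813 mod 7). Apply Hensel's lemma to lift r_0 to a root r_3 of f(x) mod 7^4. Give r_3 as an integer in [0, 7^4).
r_3 = 1406 (mod 2401)

Hensel's recurrence: r_{i+1} = r_i − f(r_i)·(f′(r_i))^{-1} mod 7^{i+2}, with f′(x) = 2x. Iterate:
  r_0 = 6 (mod 7)
  r_1 = 34 (mod 49)
  r_2 = 34 (mod 343)
  r_3 = 1406 (mod 2401)
Final: r_3 = 1406, and one checks f(r_3) ≡ 0 mod 7^4.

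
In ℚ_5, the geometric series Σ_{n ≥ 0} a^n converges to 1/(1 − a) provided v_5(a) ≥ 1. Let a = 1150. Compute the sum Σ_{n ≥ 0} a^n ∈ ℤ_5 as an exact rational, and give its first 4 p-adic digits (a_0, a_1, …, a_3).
Σ a^n = 1/(1 − a) = -1/1149;  first 4 digits = (1, 0, 1, 4)

v_5(a) = 2 ≥ 1, so the series converges in ℤ_5 to 1/(1 − a) = 1/(1 − 1150) = -1/1149. Expand this rational in ℤ_5: compute digits iteratively via d_i = x_i mod 5, x_{i+1} = (x_i − d_i)/5. The first 4 digits are (1, 0, 1, 4).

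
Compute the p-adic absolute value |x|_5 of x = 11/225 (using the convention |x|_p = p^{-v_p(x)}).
|11/225|_5 = 25

Step 1 — compute v_5(x) by factoring powers of 5 out of the numerator and denominator: v_5(11/225) = -2. Step 2 — apply |x|_p = p^{-v_p(x)} = 5^{2} = 25.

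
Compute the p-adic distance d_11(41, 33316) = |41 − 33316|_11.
d_11(41, 33316) = 1/1331

Step 1 — x − y = 41 − 33316 = -33275. Step 2 — v_11(-33275) = 3 (factor: -33275 = −(11^3 · 25); the sign does not affect v_p). Step 3 — |x − y|_11 = 11^{-3} = 1/1331.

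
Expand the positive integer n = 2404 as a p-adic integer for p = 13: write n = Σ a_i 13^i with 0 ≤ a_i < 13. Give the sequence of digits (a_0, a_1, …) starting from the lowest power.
(a_0, a_1, …) = (12, 2, 1, 1)

Repeated division by 13 gives the digits low-to-high: 2404 = 12 + 2·13^1 + 1·13^2 + 1·13^3. Digit sequence: (12, 2, 1, 1).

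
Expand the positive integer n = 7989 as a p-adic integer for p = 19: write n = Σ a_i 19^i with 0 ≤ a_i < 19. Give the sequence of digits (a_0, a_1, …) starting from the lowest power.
(a_0, a_1, …) = (9, 2, 3, 1)

Repeated division by 19 gives the digits low-to-high: 7989 = 9 + 2·19^1 + 3·19^2 + 1·19^3. Digit sequence: (9, 2, 3, 1).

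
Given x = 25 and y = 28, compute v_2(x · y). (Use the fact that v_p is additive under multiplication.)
v_2(700) = 2

v_p(x) = 0 (factor: 25 = 2^0 · 25); v_p(y) = 2 (factor: 28 = 2^2 · 7). Additivity: v_p(xy) = v_p(x) + v_p(y) = 0 + 2 = 2. (Direct check: xy = 700 = 2^2 · (175).)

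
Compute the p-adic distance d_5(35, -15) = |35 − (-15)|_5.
d_5(35, -15) = 1/25

Step 1 — x − y = 35 − (-15) = 50. Step 2 — v_5(50) = 2 (factor: 50 = (5^2 · 2); the sign does not affect v_p). Step 3 — |x − y|_5 = 5^{-2} = 1/25.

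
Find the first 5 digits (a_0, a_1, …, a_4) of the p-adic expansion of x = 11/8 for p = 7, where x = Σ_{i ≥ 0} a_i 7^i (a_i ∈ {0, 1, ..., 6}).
(a_0, …, a_4) = (4, 4, 2, 4, 2)

v_7(11/8) = 0 (numerator and denominator both coprime to 7), so x ∈ ℤ_7^×. Compute digits iteratively via a_i = x_i mod 7, x_{i+1} = (x_i − a_i)/7, with x_0 = x:
  x_0 = 11/8;  a_0 = 4;  x_1 = (x_0 − 4)/7 = -3/8
  x_1 = -3/8;  a_1 = 4;  x_2 = (x_1 − 4)/7 = -5/8
  x_2 = -5/8;  a_2 = 2;  x_3 = (x_2 − 2)/7 = -3/8
  x_3 = -3/8;  a_3 = 4;  x_4 = (x_3 − 4)/7 = -5/8
  x_4 = -5/8;  a_4 = 2;  x_5 = (x_4 − 2)/7 = -3/8
Digits: (4, 4, 2, 4, 2).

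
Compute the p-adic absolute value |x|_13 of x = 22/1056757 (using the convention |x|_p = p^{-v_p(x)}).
|22/1056757|_13 = 28561

Step 1 — compute v_13(x) by factoring powers of 13 out of the numerator and denominator: v_13(22/1056757) = -4. Step 2 — apply |x|_p = p^{-v_p(x)} = 13^{4} = 28561.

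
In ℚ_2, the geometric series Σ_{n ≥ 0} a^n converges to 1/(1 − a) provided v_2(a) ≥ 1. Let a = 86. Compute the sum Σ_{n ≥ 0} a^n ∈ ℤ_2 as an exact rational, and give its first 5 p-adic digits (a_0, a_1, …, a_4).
Σ a^n = 1/(1 − a) = -1/85;  first 5 digits = (1, 1, 0, 0, 0)

v_2(a) = 1 ≥ 1, so the series converges in ℤ_2 to 1/(1 − a) = 1/(1 − 86) = -1/85. Expand this rational in ℤ_2: compute digits iteratively via d_i = x_i mod 2, x_{i+1} = (x_i − d_i)/2. The first 5 digits are (1, 1, 0, 0, 0).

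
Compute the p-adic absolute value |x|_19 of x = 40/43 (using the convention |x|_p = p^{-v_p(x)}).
|40/43|_19 = 1

Step 1 — compute v_19(x) by factoring powers of 19 out of the numerator and denominator: v_19(40/43) = 0. Step 2 — apply |x|_p = p^{-v_p(x)} = 19^{0} = 1.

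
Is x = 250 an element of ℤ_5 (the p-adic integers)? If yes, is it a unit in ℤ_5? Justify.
x ∈ ℤ_5 but not a unit; v_5(x) = 3 > 0

ℤ_5 = {x ∈ ℚ_5 : v_5(x) ≥ 0} and ℤ_5^× = {x ∈ ℤ_5 : v_5(x) = 0}. Here v_5(250) = v_5(num) − v_5(den) = 3; compare against these criteria.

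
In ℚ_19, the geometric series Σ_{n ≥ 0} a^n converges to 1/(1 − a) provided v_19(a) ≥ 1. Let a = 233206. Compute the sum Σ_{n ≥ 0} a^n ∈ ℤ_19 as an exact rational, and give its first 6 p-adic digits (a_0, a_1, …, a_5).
Σ a^n = 1/(1 − a) = -1/233205;  first 6 digits = (1, 0, 0, 15, 1, 0)

v_19(a) = 3 ≥ 1, so the series converges in ℤ_19 to 1/(1 − a) = 1/(1 − 233206) = -1/233205. Expand this rational in ℤ_19: compute digits iteratively via d_i = x_i mod 19, x_{i+1} = (x_i − d_i)/19. The first 6 digits are (1, 0, 0, 15, 1, 0).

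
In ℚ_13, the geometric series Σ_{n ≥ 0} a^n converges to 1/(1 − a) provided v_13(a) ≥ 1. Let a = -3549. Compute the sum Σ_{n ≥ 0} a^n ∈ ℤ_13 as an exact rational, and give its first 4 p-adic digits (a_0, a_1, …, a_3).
Σ a^n = 1/(1 − a) = 1/3550;  first 4 digits = (1, 0, 5, 11)

v_13(a) = 2 ≥ 1, so the series converges in ℤ_13 to 1/(1 − a) = 1/(1 − (-3549)) = 1/3550. Expand this rational in ℤ_13: compute digits iteratively via d_i = x_i mod 13, x_{i+1} = (x_i − d_i)/13. The first 4 digits are (1, 0, 5, 11).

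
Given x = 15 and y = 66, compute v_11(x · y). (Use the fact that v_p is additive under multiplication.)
v_11(990) = 1

v_p(x) = 0 (factor: 15 = 11^0 · 15); v_p(y) = 1 (factor: 66 = 11^1 · 6). Additivity: v_p(xy) = v_p(x) + v_p(y) = 0 + 1 = 1. (Direct check: xy = 990 = 11^1 · (90).)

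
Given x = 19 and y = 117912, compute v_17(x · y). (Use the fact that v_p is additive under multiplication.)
v_17(2240328) = 3

v_p(x) = 0 (factor: 19 = 17^0 · 19); v_p(y) = 3 (factor: 117912 = 17^3 · 24). Additivity: v_p(xy) = v_p(x) + v_p(y) = 0 + 3 = 3. (Direct check: xy = 2240328 = 17^3 · (456).)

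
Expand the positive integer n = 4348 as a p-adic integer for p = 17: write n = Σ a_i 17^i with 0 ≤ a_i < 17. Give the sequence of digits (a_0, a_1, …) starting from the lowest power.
(a_0, a_1, …) = (13, 0, 15)

Repeated division by 17 gives the digits low-to-high: 4348 = 13 + 15·17^2. Digit sequence: (13, 0, 15).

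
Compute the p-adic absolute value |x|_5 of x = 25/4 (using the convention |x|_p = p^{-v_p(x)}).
|25/4|_5 = 1/25

Step 1 — compute v_5(x) by factoring powers of 5 out of the numerator and denominator: v_5(25/4) = 2. Step 2 — apply |x|_p = p^{-v_p(x)} = 5^{-2} = 1/25.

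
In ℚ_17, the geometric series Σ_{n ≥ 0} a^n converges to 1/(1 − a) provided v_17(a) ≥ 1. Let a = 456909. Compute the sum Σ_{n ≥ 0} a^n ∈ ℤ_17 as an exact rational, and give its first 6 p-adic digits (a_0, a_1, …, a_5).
Σ a^n = 1/(1 − a) = -1/456908;  first 6 digits = (1, 0, 0, 8, 5, 0)

v_17(a) = 3 ≥ 1, so the series converges in ℤ_17 to 1/(1 − a) = 1/(1 − 456909) = -1/456908. Expand this rational in ℤ_17: compute digits iteratively via d_i = x_i mod 17, x_{i+1} = (x_i − d_i)/17. The first 6 digits are (1, 0, 0, 8, 5, 0).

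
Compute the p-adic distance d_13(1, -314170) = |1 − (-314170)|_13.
d_13(1, -314170) = 1/28561

Step 1 — x − y = 1 − (-314170) = 314171. Step 2 — v_13(314171) = 4 (factor: 314171 = (13^4 · 11); the sign does not affect v_p). Step 3 — |x − y|_13 = 13^{-4} = 1/28561.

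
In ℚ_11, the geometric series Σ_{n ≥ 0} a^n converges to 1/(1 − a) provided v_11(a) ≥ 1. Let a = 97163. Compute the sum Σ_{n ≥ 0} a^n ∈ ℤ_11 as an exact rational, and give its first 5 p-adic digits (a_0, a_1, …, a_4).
Σ a^n = 1/(1 − a) = -1/97162;  first 5 digits = (1, 0, 0, 7, 6)

v_11(a) = 3 ≥ 1, so the series converges in ℤ_11 to 1/(1 − a) = 1/(1 − 97163) = -1/97162. Expand this rational in ℤ_11: compute digits iteratively via d_i = x_i mod 11, x_{i+1} = (x_i − d_i)/11. The first 5 digits are (1, 0, 0, 7, 6).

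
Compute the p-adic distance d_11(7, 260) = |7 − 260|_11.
d_11(7, 260) = 1/11

Step 1 — x − y = 7 − 260 = -253. Step 2 — v_11(-253) = 1 (factor: -253 = −(11^1 · 23); the sign does not affect v_p). Step 3 — |x − y|_11 = 11^{-1} = 1/11.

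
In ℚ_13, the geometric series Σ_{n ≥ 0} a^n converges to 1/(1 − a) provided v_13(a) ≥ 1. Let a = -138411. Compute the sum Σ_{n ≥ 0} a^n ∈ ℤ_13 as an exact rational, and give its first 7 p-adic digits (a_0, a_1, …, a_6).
Σ a^n = 1/(1 − a) = 1/138412;  first 7 digits = (1, 0, 0, 2, 8, 12, 3)

v_13(a) = 3 ≥ 1, so the series converges in ℤ_13 to 1/(1 − a) = 1/(1 − (-138411)) = 1/138412. Expand this rational in ℤ_13: compute digits iteratively via d_i = x_i mod 13, x_{i+1} = (x_i − d_i)/13. The first 7 digits are (1, 0, 0, 2, 8, 12, 3).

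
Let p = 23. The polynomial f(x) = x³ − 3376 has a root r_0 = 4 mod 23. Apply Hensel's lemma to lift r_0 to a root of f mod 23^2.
r_1 = 73 (mod 529)

Hensel: r_{i+1} = r_i − f(r_i)/f′(r_i) mod 23^{i+2}, where f′(x) = 3x². Iterate:
  r_0 = 4 (mod 23)
  r_1 = 73 (mod 529)
Final: r = 73 with f(r) ≡ 0 mod 23^2.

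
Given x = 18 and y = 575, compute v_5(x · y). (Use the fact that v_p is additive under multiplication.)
v_5(10350) = 2

v_p(x) = 0 (factor: 18 = 5^0 · 18); v_p(y) = 2 (factor: 575 = 5^2 · 23). Additivity: v_p(xy) = v_p(x) + v_p(y) = 0 + 2 = 2. (Direct check: xy = 10350 = 5^2 · (414).)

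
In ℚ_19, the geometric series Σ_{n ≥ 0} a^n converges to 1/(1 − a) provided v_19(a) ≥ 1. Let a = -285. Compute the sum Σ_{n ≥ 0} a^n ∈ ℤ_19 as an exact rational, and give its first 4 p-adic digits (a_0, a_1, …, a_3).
Σ a^n = 1/(1 − a) = 1/286;  first 4 digits = (1, 4, 15, 18)

v_19(a) = 1 ≥ 1, so the series converges in ℤ_19 to 1/(1 − a) = 1/(1 − (-285)) = 1/286. Expand this rational in ℤ_19: compute digits iteratively via d_i = x_i mod 19, x_{i+1} = (x_i − d_i)/19. The first 4 digits are (1, 4, 15, 18).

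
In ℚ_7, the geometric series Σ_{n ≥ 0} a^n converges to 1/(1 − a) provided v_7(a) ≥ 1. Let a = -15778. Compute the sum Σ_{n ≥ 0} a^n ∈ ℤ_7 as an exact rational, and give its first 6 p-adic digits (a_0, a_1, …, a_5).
Σ a^n = 1/(1 − a) = 1/15779;  first 6 digits = (1, 0, 0, 3, 0, 6)

v_7(a) = 3 ≥ 1, so the series converges in ℤ_7 to 1/(1 − a) = 1/(1 − (-15778)) = 1/15779. Expand this rational in ℤ_7: compute digits iteratively via d_i = x_i mod 7, x_{i+1} = (x_i − d_i)/7. The first 6 digits are (1, 0, 0, 3, 0, 6).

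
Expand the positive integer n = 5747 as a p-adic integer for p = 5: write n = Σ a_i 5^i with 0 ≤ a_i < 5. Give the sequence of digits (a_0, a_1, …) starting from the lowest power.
(a_0, a_1, …) = (2, 4, 4, 0, 4, 1)

Repeated division by 5 gives the digits low-to-high: 5747 = 2 + 4·5^1 + 4·5^2 + 4·5^4 + 1·5^5. Digit sequence: (2, 4, 4, 0, 4, 1).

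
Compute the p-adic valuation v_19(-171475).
v_19(-171475) = 3

v_19(n) is the largest exponent k such that 19^k divides n. Factor out: -171475 = -19^3 · 25. (Sign doesn't affect v_p.) So v_19(-171475) = 3.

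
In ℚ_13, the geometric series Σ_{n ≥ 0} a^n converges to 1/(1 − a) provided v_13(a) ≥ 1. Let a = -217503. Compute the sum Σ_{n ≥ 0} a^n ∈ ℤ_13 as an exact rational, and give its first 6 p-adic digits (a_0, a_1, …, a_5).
Σ a^n = 1/(1 − a) = 1/217504;  first 6 digits = (1, 0, 0, 5, 5, 12)

v_13(a) = 3 ≥ 1, so the series converges in ℤ_13 to 1/(1 − a) = 1/(1 − (-217503)) = 1/217504. Expand this rational in ℤ_13: compute digits iteratively via d_i = x_i mod 13, x_{i+1} = (x_i − d_i)/13. The first 6 digits are (1, 0, 0, 5, 5, 12).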